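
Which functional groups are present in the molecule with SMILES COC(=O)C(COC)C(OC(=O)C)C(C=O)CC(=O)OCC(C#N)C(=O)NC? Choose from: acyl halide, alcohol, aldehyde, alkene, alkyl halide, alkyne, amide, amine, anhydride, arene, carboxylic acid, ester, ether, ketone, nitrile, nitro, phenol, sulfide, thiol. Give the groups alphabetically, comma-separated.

Taking each segment in turn:
  CH3OOC: CH3O–C(=O)–: carbonyl C bonded to C and to –OCH3 → ester (not ketone + ether).
  CH(CH2OCH3): pendant –CH2OCH3: C–O–C linkage → ether.
  CH(OCOCH3): pendant –OC(=O)CH3: an acyloxy group → ester.
  CH(CHO): pendant –CHO: carbonyl C bonded to C and H → aldehyde.
  CH2COOCH2: –C(=O)–O–C with C on the carbonyl side → ester.
  CH(CN): pendant –C≡N: nitrile.
  CONHCH3: –C(=O)NHCH3: carbonyl C bonded to C and to N → amide (the N is not an amine).

aldehyde, amide, ester, ether, nitrile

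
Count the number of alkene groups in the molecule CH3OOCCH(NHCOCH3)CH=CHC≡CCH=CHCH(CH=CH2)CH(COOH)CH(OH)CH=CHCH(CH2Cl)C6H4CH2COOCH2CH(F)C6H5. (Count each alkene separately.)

CH3O–C(=O)–: carbonyl C bonded to C and to –OCH3 → ester (not ketone + ether).
pendant –NHC(=O)CH3: N bonded to a carbonyl → amide (not amine).
C=C double bond → alkene.
C≡C triple bond → alkyne.
C=C double bond → alkene.
pendant –CH=CH2: C=C double bond → alkene.
pendant –COOH: carbonyl C bonded to C and –OH → carboxylic acid.
–OH on an sp³ carbon → alcohol (secondary).
C=C double bond → alkene.
pendant –CH2X: halogen on sp³ carbon → alkyl halide.
para-disubstituted benzene ring → arene.
–C(=O)–O–C with C on the carbonyl side → ester.
halogen on an sp³ carbon → alkyl halide.
–C6H5 phenyl ring → arene.
Alkene appears at: CH=CH, CH=CH, CH(CH=CH2), CH=CH → 4.

4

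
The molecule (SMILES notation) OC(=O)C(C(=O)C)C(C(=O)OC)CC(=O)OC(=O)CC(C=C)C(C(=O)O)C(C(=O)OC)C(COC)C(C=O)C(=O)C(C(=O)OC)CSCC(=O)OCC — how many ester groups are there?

4

Taking each segment in turn:
  HOOC: –COOH: carbonyl C bonded to –OH and C → carboxylic acid (the –OH is not a separate alcohol).
  CH(COCH3): pendant –COCH3: carbonyl C bonded to two carbons → ketone.
  CH(COOCH3): pendant –COOCH3: carbonyl C bonded to C and –OCH3 → ester.
  CH2CO-O-COCH2: two acyl groups sharing one oxygen, –C(=O)–O–C(=O)– → anhydride.
  CH(CH=CH2): pendant –CH=CH2: C=C double bond → alkene.
  CH(COOH): pendant –COOH: carbonyl C bonded to C and –OH → carboxylic acid.
  CH(COOCH3): pendant –COOCH3: carbonyl C bonded to C and –OCH3 → ester.
  CH(CH2OCH3): pendant –CH2OCH3: C–O–C linkage → ether.
  CH(CHO): pendant –CHO: carbonyl C bonded to C and H → aldehyde.
  CO: –C(=O)– with carbon on both sides → ketone.
  CH(COOCH3): pendant –COOCH3: carbonyl C bonded to C and –OCH3 → ester.
  CH2SCH2: C–S–C linkage → sulfide (thioether).
  COOCH2CH3: –C(=O)OCH2CH3: carbonyl C bonded to C and to –OEt → ester.
Ester appears at: CH(COOCH3), CH(COOCH3), CH(COOCH3), COOCH2CH3 → 4.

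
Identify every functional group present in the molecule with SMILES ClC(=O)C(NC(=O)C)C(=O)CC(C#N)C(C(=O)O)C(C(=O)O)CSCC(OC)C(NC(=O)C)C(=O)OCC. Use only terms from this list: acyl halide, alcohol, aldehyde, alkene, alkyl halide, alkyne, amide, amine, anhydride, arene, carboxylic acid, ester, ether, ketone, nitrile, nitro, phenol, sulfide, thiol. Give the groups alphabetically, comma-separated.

acyl halide, amide, carboxylic acid, ester, ether, ketone, nitrile, sulfide

–C(=O)Cl: carbonyl C bonded to C and to a halogen → acyl halide (not alkyl halide).
pendant –NHC(=O)CH3: N bonded to a carbonyl → amide (not amine).
–C(=O)– with carbon on both sides → ketone.
pendant –C≡N: nitrile.
pendant –COOH: carbonyl C bonded to C and –OH → carboxylic acid.
pendant –COOH: carbonyl C bonded to C and –OH → carboxylic acid.
C–S–C linkage → sulfide (thioether).
pendant –OCH3: C–O–C with sp³ C, no adjacent C=O → ether.
pendant –NHC(=O)CH3: N bonded to a carbonyl → amide (not amine).
–C(=O)OCH2CH3: carbonyl C bonded to C and to –OEt → ester.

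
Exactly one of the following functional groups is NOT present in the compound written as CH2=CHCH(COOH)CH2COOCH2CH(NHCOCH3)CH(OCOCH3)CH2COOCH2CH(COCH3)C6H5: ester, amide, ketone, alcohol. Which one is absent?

alcohol

amide: present (CH(NHCOCH3) — pendant –NHC(=O)CH3: N bonded to a carbonyl → amide (not amine)).
ketone: present (CH(COCH3) — pendant –COCH3: carbonyl C bonded to two carbons → ketone).
ester: present (CH2COOCH2 — –C(=O)–O–C with C on the carbonyl side → ester).
alcohol: absent. In CH(COOH), the –OH sits on a carbonyl carbon, making it part of a carboxylic acid, not an alcohol.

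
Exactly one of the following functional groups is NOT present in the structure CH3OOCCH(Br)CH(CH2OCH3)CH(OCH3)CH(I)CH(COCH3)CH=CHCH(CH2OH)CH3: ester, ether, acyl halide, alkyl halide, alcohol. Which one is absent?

ester: present (CH3OOC — CH3O–C(=O)–: carbonyl C bonded to C and to –OCH3 → ester (not ketone + ether)).
alcohol: present (CH(CH2OH) — pendant –CH2OH on an sp³ backbone C → alcohol).
alkyl halide: present (CH(Br) — halogen on an sp³ carbon → alkyl halide).
ether: present (CH(CH2OCH3) — pendant –CH2OCH3: C–O–C linkage → ether).
acyl halide: no segment matches this pattern.

acyl halide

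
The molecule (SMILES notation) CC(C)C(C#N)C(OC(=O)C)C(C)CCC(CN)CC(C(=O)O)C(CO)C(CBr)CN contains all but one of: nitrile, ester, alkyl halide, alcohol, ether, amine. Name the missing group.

ether

amine: present (CH(CH2NH2) — pendant –CH2NH2: N on sp³ C, no adjacent C=O → amine).
alcohol: present (CH(CH2OH) — pendant –CH2OH on an sp³ backbone C → alcohol).
nitrile: present (CH(CN) — pendant –C≡N: nitrile).
alkyl halide: present (CH(CH2Br) — pendant –CH2X: halogen on sp³ carbon → alkyl halide).
ester: present (CH(OCOCH3) — pendant –OC(=O)CH3: an acyloxy group → ester).
ether: absent. In CH(OCOCH3), the C–O–C oxygen is adjacent to a C=O, so it belongs to an ester, not an ether.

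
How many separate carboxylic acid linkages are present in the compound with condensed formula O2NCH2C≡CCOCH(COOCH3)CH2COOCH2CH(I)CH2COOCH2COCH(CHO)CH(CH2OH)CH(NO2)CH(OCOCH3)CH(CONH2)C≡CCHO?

0

–NO2 on carbon → nitro group.
C≡C triple bond → alkyne.
–C(=O)– with carbon on both sides → ketone.
pendant –COOCH3: carbonyl C bonded to C and –OCH3 → ester.
–C(=O)–O–C with C on the carbonyl side → ester.
halogen on an sp³ carbon → alkyl halide.
–C(=O)–O–C with C on the carbonyl side → ester.
–C(=O)– with carbon on both sides → ketone.
pendant –CHO: carbonyl C bonded to C and H → aldehyde.
pendant –CH2OH on an sp³ backbone C → alcohol.
–NO2 on an sp³ carbon → nitro (the N=O is not a carbonyl).
pendant –OC(=O)CH3: an acyloxy group → ester.
pendant –CONH2: carbonyl C bonded to C and N → amide.
C≡C triple bond → alkyne.
terminal –CHO: carbonyl C bonded to H and C → aldehyde.
No segment is a carboxylic acid: CH(COOCH3) is ester, not carboxylic acid; CH2COOCH2 is ester, not carboxylic acid; CH2COOCH2 is ester, not carboxylic acid. → 0.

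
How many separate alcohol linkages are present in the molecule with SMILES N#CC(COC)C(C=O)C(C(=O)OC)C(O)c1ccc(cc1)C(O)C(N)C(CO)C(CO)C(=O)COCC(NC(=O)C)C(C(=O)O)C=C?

Taking each segment in turn:
  N≡C: N≡C–: carbon triple-bonded to nitrogen → nitrile.
  CH(CH2OCH3): pendant –CH2OCH3: C–O–C linkage → ether.
  CH(CHO): pendant –CHO: carbonyl C bonded to C and H → aldehyde.
  CH(COOCH3): pendant –COOCH3: carbonyl C bonded to C and –OCH3 → ester.
  CH(OH): –OH on an sp³ carbon → alcohol (secondary).
  C6H4: para-disubstituted benzene ring → arene.
  CH(OH): –OH on an sp³ carbon → alcohol (secondary).
  CH(NH2): –NH2 on an sp³ carbon with no adjacent C=O → amine.
  CH(CH2OH): pendant –CH2OH on an sp³ backbone C → alcohol.
  CH(CH2OH): pendant –CH2OH on an sp³ backbone C → alcohol.
  CO: –C(=O)– with carbon on both sides → ketone.
  CH2OCH2: C–O–C with sp³ carbons on both sides and no adjacent C=O → ether.
  CH(NHCOCH3): pendant –NHC(=O)CH3: N bonded to a carbonyl → amide (not amine).
  CH(COOH): pendant –COOH: carbonyl C bonded to C and –OH → carboxylic acid.
  CH=CH2: C=C double bond → alkene.
Alcohol appears at: CH(OH), CH(OH), CH(CH2OH), CH(CH2OH) → 4.

4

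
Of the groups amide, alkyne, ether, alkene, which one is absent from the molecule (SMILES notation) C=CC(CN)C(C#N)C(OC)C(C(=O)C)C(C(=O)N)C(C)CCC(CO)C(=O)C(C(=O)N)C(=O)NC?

alkene: present (CH2=CH — C=C double bond → alkene).
ether: present (CH(OCH3) — pendant –OCH3: C–O–C with sp³ C, no adjacent C=O → ether).
amide: present (CH(CONH2) — pendant –CONH2: carbonyl C bonded to C and N → amide).
alkyne: absent. In CH(CN), the triple bond is C≡N, not C≡C, so it is a nitrile.

alkyne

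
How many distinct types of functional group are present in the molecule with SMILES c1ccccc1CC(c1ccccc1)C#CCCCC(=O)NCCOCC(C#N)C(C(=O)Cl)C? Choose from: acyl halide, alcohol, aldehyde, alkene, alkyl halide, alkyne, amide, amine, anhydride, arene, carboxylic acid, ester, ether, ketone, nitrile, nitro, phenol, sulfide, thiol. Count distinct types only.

6

C6H5– phenyl ring → arene.
pendant –C6H5: benzene ring → arene.
C≡C triple bond → alkyne.
–C(=O)–N– linkage → amide (the N is not an amine).
C–O–C with sp³ carbons on both sides and no adjacent C=O → ether.
pendant –C≡N: nitrile.
pendant –C(=O)X: carbonyl C bonded to C and halogen → acyl halide.
Distinct types present: acyl halide, alkyne, amide, arene, ether, nitrile.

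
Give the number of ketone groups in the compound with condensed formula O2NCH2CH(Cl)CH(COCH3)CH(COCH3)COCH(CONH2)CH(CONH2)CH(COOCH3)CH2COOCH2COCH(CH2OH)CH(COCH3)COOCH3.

Working along the chain:
  O2NCH2: –NO2 on carbon → nitro group.
  CH(Cl): halogen on an sp³ carbon → alkyl halide.
  CH(COCH3): pendant –COCH3: carbonyl C bonded to two carbons → ketone.
  CH(COCH3): pendant –COCH3: carbonyl C bonded to two carbons → ketone.
  CO: –C(=O)– with carbon on both sides → ketone.
  CH(CONH2): pendant –CONH2: carbonyl C bonded to C and N → amide.
  CH(CONH2): pendant –CONH2: carbonyl C bonded to C and N → amide.
  CH(COOCH3): pendant –COOCH3: carbonyl C bonded to C and –OCH3 → ester.
  CH2COOCH2: –C(=O)–O–C with C on the carbonyl side → ester.
  CO: –C(=O)– with carbon on both sides → ketone.
  CH(CH2OH): pendant –CH2OH on an sp³ backbone C → alcohol.
  CH(COCH3): pendant –COCH3: carbonyl C bonded to two carbons → ketone.
  COOCH3: –C(=O)OCH3: carbonyl C bonded to C and to –OCH3 → ester (not ketone + ether).
Ketone appears at: CH(COCH3), CH(COCH3), CO, CO, CH(COCH3) → 5.

5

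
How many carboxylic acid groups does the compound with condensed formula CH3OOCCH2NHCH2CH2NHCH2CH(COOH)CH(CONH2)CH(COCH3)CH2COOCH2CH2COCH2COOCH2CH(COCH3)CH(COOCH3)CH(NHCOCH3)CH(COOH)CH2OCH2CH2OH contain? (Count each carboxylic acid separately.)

Reading the structure from left to right:
  CH3OOC: CH3O–C(=O)–: carbonyl C bonded to C and to –OCH3 → ester (not ketone + ether).
  CH2NHCH2: C–N–C with sp³ carbons and no adjacent C=O → amine (secondary).
  CH2NHCH2: C–N–C with sp³ carbons and no adjacent C=O → amine (secondary).
  CH(COOH): pendant –COOH: carbonyl C bonded to C and –OH → carboxylic acid.
  CH(CONH2): pendant –CONH2: carbonyl C bonded to C and N → amide.
  CH(COCH3): pendant –COCH3: carbonyl C bonded to two carbons → ketone.
  CH2COOCH2: –C(=O)–O–C with C on the carbonyl side → ester.
  CO: –C(=O)– with carbon on both sides → ketone.
  CH2COOCH2: –C(=O)–O–C with C on the carbonyl side → ester.
  CH(COCH3): pendant –COCH3: carbonyl C bonded to two carbons → ketone.
  CH(COOCH3): pendant –COOCH3: carbonyl C bonded to C and –OCH3 → ester.
  CH(NHCOCH3): pendant –NHC(=O)CH3: N bonded to a carbonyl → amide (not amine).
  CH(COOH): pendant –COOH: carbonyl C bonded to C and –OH → carboxylic acid.
  CH2OCH2: C–O–C with sp³ carbons on both sides and no adjacent C=O → ether.
  CH2OH: –OH on an sp³ carbon → alcohol.
Carboxylic acid appears at: CH(COOH), CH(COOH) → 2.

2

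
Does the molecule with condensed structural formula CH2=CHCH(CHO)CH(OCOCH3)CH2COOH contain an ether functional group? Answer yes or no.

no

Working along the chain:
  CH2=CH: C=C double bond → alkene.
  CH(CHO): pendant –CHO: carbonyl C bonded to C and H → aldehyde.
  CH(OCOCH3): pendant –OC(=O)CH3: an acyloxy group → ester.
  COOH: –COOH: carbonyl C bonded to –OH and C → carboxylic acid (the –OH is not a separate alcohol).
In CH(OCOCH3), the C–O–C oxygen is adjacent to a C=O, so it belongs to an ester, not an ether.
The groups actually present are: aldehyde, alkene, carboxylic acid, ester.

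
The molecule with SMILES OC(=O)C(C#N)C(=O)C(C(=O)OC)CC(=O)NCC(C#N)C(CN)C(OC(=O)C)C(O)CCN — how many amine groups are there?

–COOH: carbonyl C bonded to –OH and C → carboxylic acid (the –OH is not a separate alcohol).
pendant –C≡N: nitrile.
–C(=O)– with carbon on both sides → ketone.
pendant –COOCH3: carbonyl C bonded to C and –OCH3 → ester.
–C(=O)–N– linkage → amide (the N is not an amine).
pendant –C≡N: nitrile.
pendant –CH2NH2: N on sp³ C, no adjacent C=O → amine.
pendant –OC(=O)CH3: an acyloxy group → ester.
–OH on an sp³ carbon → alcohol (secondary).
–NH2 on an sp³ carbon with no adjacent C=O → amine.
Amine appears at: CH(CH2NH2), CH2NH2 → 2.

2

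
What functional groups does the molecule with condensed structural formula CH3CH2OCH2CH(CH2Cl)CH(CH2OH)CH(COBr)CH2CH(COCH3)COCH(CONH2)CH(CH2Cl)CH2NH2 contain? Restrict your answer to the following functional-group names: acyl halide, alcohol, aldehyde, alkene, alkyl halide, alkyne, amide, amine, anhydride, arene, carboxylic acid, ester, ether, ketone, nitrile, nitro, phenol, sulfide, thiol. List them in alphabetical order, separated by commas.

acyl halide, alcohol, alkyl halide, amide, amine, ether, ketone

Reading the structure from left to right:
  CH2OCH2: C–O–C with sp³ carbons on both sides and no adjacent C=O → ether.
  CH(CH2Cl): pendant –CH2X: halogen on sp³ carbon → alkyl halide.
  CH(CH2OH): pendant –CH2OH on an sp³ backbone C → alcohol.
  CH(COBr): pendant –C(=O)X: carbonyl C bonded to C and halogen → acyl halide.
  CH(COCH3): pendant –COCH3: carbonyl C bonded to two carbons → ketone.
  CO: –C(=O)– with carbon on both sides → ketone.
  CH(CONH2): pendant –CONH2: carbonyl C bonded to C and N → amide.
  CH(CH2Cl): pendant –CH2X: halogen on sp³ carbon → alkyl halide.
  CH2NH2: –NH2 on an sp³ carbon with no adjacent C=O → amine.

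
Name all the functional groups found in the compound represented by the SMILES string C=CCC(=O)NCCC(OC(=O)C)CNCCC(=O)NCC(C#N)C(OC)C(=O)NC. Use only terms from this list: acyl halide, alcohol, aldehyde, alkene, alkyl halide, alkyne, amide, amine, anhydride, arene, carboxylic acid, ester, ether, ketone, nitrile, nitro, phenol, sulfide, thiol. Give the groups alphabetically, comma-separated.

Taking each segment in turn:
  CH2=CH: C=C double bond → alkene.
  CH2CONHCH2: –C(=O)–N– linkage → amide (the N is not an amine).
  CH(OCOCH3): pendant –OC(=O)CH3: an acyloxy group → ester.
  CH2NHCH2: C–N–C with sp³ carbons and no adjacent C=O → amine (secondary).
  CH2CONHCH2: –C(=O)–N– linkage → amide (the N is not an amine).
  CH(CN): pendant –C≡N: nitrile.
  CH(OCH3): pendant –OCH3: C–O–C with sp³ C, no adjacent C=O → ether.
  CONHCH3: –C(=O)NHCH3: carbonyl C bonded to C and to N → amide (the N is not an amine).

alkene, amide, amine, ester, ether, nitrile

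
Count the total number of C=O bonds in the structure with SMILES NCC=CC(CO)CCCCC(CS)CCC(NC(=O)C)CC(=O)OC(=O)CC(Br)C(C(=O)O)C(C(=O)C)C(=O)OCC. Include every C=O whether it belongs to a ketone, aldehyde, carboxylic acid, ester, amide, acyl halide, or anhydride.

CH(NHCOCH3): amide, 1 C=O (running total 1).
CH2CO-O-COCH2: anhydride, 2 C=O (running total 3).
CH(COOH): carboxylic acid, 1 C=O (running total 4).
CH(COCH3): ketone, 1 C=O (running total 5).
COOCH2CH3: ester, 1 C=O (running total 6).

6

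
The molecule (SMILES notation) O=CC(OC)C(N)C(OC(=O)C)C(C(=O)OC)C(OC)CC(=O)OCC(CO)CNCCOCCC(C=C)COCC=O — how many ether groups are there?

Taking each segment in turn:
  OHC: terminal –CHO: carbonyl C bonded to H and C → aldehyde.
  CH(OCH3): pendant –OCH3: C–O–C with sp³ C, no adjacent C=O → ether.
  CH(NH2): –NH2 on an sp³ carbon with no adjacent C=O → amine.
  CH(OCOCH3): pendant –OC(=O)CH3: an acyloxy group → ester.
  CH(COOCH3): pendant –COOCH3: carbonyl C bonded to C and –OCH3 → ester.
  CH(OCH3): pendant –OCH3: C–O–C with sp³ C, no adjacent C=O → ether.
  CH2COOCH2: –C(=O)–O–C with C on the carbonyl side → ester.
  CH(CH2OH): pendant –CH2OH on an sp³ backbone C → alcohol.
  CH2NHCH2: C–N–C with sp³ carbons and no adjacent C=O → amine (secondary).
  CH2OCH2: C–O–C with sp³ carbons on both sides and no adjacent C=O → ether.
  CH(CH=CH2): pendant –CH=CH2: C=C double bond → alkene.
  CH2OCH2: C–O–C with sp³ carbons on both sides and no adjacent C=O → ether.
  CHO: terminal –CHO: carbonyl C bonded to H and C → aldehyde.
Ether appears at: CH(OCH3), CH(OCH3), CH2OCH2, CH2OCH2 → 4.

4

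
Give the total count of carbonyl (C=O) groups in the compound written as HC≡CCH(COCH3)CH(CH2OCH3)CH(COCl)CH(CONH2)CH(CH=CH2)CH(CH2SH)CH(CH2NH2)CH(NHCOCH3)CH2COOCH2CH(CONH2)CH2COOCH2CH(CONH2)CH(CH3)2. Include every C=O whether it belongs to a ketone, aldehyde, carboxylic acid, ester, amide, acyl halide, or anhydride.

8

CH(COCH3): ketone, 1 C=O (running total 1).
CH(COCl): acyl halide, 1 C=O (running total 2).
CH(CONH2): amide, 1 C=O (running total 3).
CH(NHCOCH3): amide, 1 C=O (running total 4).
CH2COOCH2: ester, 1 C=O (running total 5).
CH(CONH2): amide, 1 C=O (running total 6).
CH2COOCH2: ester, 1 C=O (running total 7).
CH(CONH2): amide, 1 C=O (running total 8).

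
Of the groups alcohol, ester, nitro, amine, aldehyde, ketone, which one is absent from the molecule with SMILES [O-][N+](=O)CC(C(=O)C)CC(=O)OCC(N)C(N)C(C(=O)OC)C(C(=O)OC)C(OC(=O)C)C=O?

alcohol

aldehyde: present (CHO — terminal –CHO: carbonyl C bonded to H and C → aldehyde).
nitro: present (O2NCH2 — –NO2 on carbon → nitro group).
ester: present (CH2COOCH2 — –C(=O)–O–C with C on the carbonyl side → ester).
amine: present (CH(NH2) — –NH2 on an sp³ carbon with no adjacent C=O → amine).
ketone: present (CH(COCH3) — pendant –COCH3: carbonyl C bonded to two carbons → ketone).
alcohol: no segment matches this pattern.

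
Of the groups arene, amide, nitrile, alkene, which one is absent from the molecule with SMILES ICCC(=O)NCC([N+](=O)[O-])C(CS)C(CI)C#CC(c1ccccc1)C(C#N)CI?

amide: present (CH2CONHCH2 — –C(=O)–N– linkage → amide (the N is not an amine)).
arene: present (CH(C6H5) — pendant –C6H5: benzene ring → arene).
nitrile: present (CH(CN) — pendant –C≡N: nitrile).
alkene: absent. In CH(C6H5), the C=C units are part of an aromatic ring, which is an arene, not an isolated alkene.

alkene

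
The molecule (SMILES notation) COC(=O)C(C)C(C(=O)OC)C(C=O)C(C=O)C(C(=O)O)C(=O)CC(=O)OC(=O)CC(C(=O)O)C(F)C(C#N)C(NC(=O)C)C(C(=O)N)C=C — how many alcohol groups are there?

Taking each segment in turn:
  CH3OOC: CH3O–C(=O)–: carbonyl C bonded to C and to –OCH3 → ester (not ketone + ether).
  CH(COOCH3): pendant –COOCH3: carbonyl C bonded to C and –OCH3 → ester.
  CH(CHO): pendant –CHO: carbonyl C bonded to C and H → aldehyde.
  CH(CHO): pendant –CHO: carbonyl C bonded to C and H → aldehyde.
  CH(COOH): pendant –COOH: carbonyl C bonded to C and –OH → carboxylic acid.
  CO: –C(=O)– with carbon on both sides → ketone.
  CH2CO-O-COCH2: two acyl groups sharing one oxygen, –C(=O)–O–C(=O)– → anhydride.
  CH(COOH): pendant –COOH: carbonyl C bonded to C and –OH → carboxylic acid.
  CH(F): halogen on an sp³ carbon → alkyl halide.
  CH(CN): pendant –C≡N: nitrile.
  CH(NHCOCH3): pendant –NHC(=O)CH3: N bonded to a carbonyl → amide (not amine).
  CH(CONH2): pendant –CONH2: carbonyl C bonded to C and N → amide.
  CH=CH2: C=C double bond → alkene.
No segment is a alcohol: CH(CHO) is aldehyde, not alcohol; CH(CHO) is aldehyde, not alcohol; CH(COOH) is carboxylic acid, not alcohol. → 0.

0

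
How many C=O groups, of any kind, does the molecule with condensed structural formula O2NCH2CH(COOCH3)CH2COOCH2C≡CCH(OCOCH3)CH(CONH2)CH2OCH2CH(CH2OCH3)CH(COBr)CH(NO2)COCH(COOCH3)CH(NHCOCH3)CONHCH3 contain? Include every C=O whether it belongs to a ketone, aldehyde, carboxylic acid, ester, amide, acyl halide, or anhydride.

9

CH(COOCH3): ester, 1 C=O (running total 1).
CH2COOCH2: ester, 1 C=O (running total 2).
CH(OCOCH3): ester, 1 C=O (running total 3).
CH(CONH2): amide, 1 C=O (running total 4).
CH(COBr): acyl halide, 1 C=O (running total 5).
CO: ketone, 1 C=O (running total 6).
CH(COOCH3): ester, 1 C=O (running total 7).
CH(NHCOCH3): amide, 1 C=O (running total 8).
CONHCH3: amide, 1 C=O (running total 9).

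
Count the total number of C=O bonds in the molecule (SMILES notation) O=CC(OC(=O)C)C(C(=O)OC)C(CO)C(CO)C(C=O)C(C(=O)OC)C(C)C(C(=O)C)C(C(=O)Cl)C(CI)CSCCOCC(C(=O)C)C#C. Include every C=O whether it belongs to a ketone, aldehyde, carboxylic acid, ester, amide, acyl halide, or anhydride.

OHC: aldehyde, 1 C=O (running total 1).
CH(OCOCH3): ester, 1 C=O (running total 2).
CH(COOCH3): ester, 1 C=O (running total 3).
CH(CHO): aldehyde, 1 C=O (running total 4).
CH(COOCH3): ester, 1 C=O (running total 5).
CH(COCH3): ketone, 1 C=O (running total 6).
CH(COCl): acyl halide, 1 C=O (running total 7).
CH(COCH3): ketone, 1 C=O (running total 8).

8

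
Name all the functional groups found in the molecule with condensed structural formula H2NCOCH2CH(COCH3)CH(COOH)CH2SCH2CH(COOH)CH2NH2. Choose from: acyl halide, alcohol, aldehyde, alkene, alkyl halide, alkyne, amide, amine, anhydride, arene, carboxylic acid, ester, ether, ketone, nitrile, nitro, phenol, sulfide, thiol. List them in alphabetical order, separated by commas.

Taking each segment in turn:
  H2NCO: –C(=O)NH2: carbonyl C bonded to C and to N → amide (the N is not a separate amine).
  CH(COCH3): pendant –COCH3: carbonyl C bonded to two carbons → ketone.
  CH(COOH): pendant –COOH: carbonyl C bonded to C and –OH → carboxylic acid.
  CH2SCH2: C–S–C linkage → sulfide (thioether).
  CH(COOH): pendant –COOH: carbonyl C bonded to C and –OH → carboxylic acid.
  CH2NH2: –NH2 on an sp³ carbon with no adjacent C=O → amine.

amide, amine, carboxylic acid, ketone, sulfide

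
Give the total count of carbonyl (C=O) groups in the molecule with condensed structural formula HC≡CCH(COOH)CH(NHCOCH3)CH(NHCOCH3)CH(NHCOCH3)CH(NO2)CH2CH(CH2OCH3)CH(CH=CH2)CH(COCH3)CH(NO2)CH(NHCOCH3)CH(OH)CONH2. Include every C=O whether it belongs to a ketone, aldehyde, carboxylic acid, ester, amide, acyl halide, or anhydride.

CH(COOH): carboxylic acid, 1 C=O (running total 1).
CH(NHCOCH3): amide, 1 C=O (running total 2).
CH(NHCOCH3): amide, 1 C=O (running total 3).
CH(NHCOCH3): amide, 1 C=O (running total 4).
CH(COCH3): ketone, 1 C=O (running total 5).
CH(NHCOCH3): amide, 1 C=O (running total 6).
CONH2: amide, 1 C=O (running total 7).

7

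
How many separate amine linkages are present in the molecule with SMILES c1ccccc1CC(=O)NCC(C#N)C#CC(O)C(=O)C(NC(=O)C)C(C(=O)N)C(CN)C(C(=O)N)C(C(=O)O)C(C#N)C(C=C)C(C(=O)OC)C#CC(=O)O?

C6H5– phenyl ring → arene.
–C(=O)–N– linkage → amide (the N is not an amine).
pendant –C≡N: nitrile.
C≡C triple bond → alkyne.
–OH on an sp³ carbon → alcohol (secondary).
–C(=O)– with carbon on both sides → ketone.
pendant –NHC(=O)CH3: N bonded to a carbonyl → amide (not amine).
pendant –CONH2: carbonyl C bonded to C and N → amide.
pendant –CH2NH2: N on sp³ C, no adjacent C=O → amine.
pendant –CONH2: carbonyl C bonded to C and N → amide.
pendant –COOH: carbonyl C bonded to C and –OH → carboxylic acid.
pendant –C≡N: nitrile.
pendant –CH=CH2: C=C double bond → alkene.
pendant –COOCH3: carbonyl C bonded to C and –OCH3 → ester.
C≡C triple bond → alkyne.
–COOH: carbonyl C bonded to –OH and C → carboxylic acid (the –OH is not a separate alcohol).
Amine appears at: CH(CH2NH2) → 1.

1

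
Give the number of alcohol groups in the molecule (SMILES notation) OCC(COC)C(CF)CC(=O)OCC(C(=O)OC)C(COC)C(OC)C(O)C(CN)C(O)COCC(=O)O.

3

Working along the chain:
  HOCH2: HO– on an sp³ carbon → alcohol.
  CH(CH2OCH3): pendant –CH2OCH3: C–O–C linkage → ether.
  CH(CH2F): pendant –CH2X: halogen on sp³ carbon → alkyl halide.
  CH2COOCH2: –C(=O)–O–C with C on the carbonyl side → ester.
  CH(COOCH3): pendant –COOCH3: carbonyl C bonded to C and –OCH3 → ester.
  CH(CH2OCH3): pendant –CH2OCH3: C–O–C linkage → ether.
  CH(OCH3): pendant –OCH3: C–O–C with sp³ C, no adjacent C=O → ether.
  CH(OH): –OH on an sp³ carbon → alcohol (secondary).
  CH(CH2NH2): pendant –CH2NH2: N on sp³ C, no adjacent C=O → amine.
  CH(OH): –OH on an sp³ carbon → alcohol (secondary).
  CH2OCH2: C–O–C with sp³ carbons on both sides and no adjacent C=O → ether.
  COOH: –COOH: carbonyl C bonded to –OH and C → carboxylic acid (the –OH is not a separate alcohol).
Alcohol appears at: HOCH2, CH(OH), CH(OH) → 3.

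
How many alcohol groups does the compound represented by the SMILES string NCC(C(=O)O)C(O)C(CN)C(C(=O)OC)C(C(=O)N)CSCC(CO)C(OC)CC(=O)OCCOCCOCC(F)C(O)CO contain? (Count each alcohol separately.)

Reading the structure from left to right:
  H2NCH2: –NH2 on an sp³ carbon with no adjacent C=O → amine.
  CH(COOH): pendant –COOH: carbonyl C bonded to C and –OH → carboxylic acid.
  CH(OH): –OH on an sp³ carbon → alcohol (secondary).
  CH(CH2NH2): pendant –CH2NH2: N on sp³ C, no adjacent C=O → amine.
  CH(COOCH3): pendant –COOCH3: carbonyl C bonded to C and –OCH3 → ester.
  CH(CONH2): pendant –CONH2: carbonyl C bonded to C and N → amide.
  CH2SCH2: C–S–C linkage → sulfide (thioether).
  CH(CH2OH): pendant –CH2OH on an sp³ backbone C → alcohol.
  CH(OCH3): pendant –OCH3: C–O–C with sp³ C, no adjacent C=O → ether.
  CH2COOCH2: –C(=O)–O–C with C on the carbonyl side → ester.
  CH2OCH2: C–O–C with sp³ carbons on both sides and no adjacent C=O → ether.
  CH2OCH2: C–O–C with sp³ carbons on both sides and no adjacent C=O → ether.
  CH(F): halogen on an sp³ carbon → alkyl halide.
  CH(OH): –OH on an sp³ carbon → alcohol (secondary).
  CH2OH: –OH on an sp³ carbon → alcohol.
Alcohol appears at: CH(OH), CH(CH2OH), CH(OH), CH2OH → 4.

4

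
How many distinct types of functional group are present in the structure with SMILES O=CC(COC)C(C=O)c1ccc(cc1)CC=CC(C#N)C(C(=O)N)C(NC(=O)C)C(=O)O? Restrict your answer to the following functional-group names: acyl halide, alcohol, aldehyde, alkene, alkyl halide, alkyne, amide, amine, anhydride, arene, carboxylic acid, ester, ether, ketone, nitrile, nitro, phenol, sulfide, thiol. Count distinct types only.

terminal –CHO: carbonyl C bonded to H and C → aldehyde.
pendant –CH2OCH3: C–O–C linkage → ether.
pendant –CHO: carbonyl C bonded to C and H → aldehyde.
para-disubstituted benzene ring → arene.
C=C double bond → alkene.
pendant –C≡N: nitrile.
pendant –CONH2: carbonyl C bonded to C and N → amide.
pendant –NHC(=O)CH3: N bonded to a carbonyl → amide (not amine).
–COOH: carbonyl C bonded to –OH and C → carboxylic acid (the –OH is not a separate alcohol).
Distinct types present: aldehyde, alkene, amide, arene, carboxylic acid, ether, nitrile.

7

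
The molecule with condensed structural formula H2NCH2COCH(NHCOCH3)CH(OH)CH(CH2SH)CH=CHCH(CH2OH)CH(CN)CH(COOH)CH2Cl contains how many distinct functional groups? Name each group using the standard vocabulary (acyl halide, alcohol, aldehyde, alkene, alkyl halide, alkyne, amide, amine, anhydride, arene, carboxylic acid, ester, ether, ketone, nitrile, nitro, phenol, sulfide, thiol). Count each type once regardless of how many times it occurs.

9

Taking each segment in turn:
  H2NCH2: –NH2 on an sp³ carbon with no adjacent C=O → amine.
  CO: –C(=O)– with carbon on both sides → ketone.
  CH(NHCOCH3): pendant –NHC(=O)CH3: N bonded to a carbonyl → amide (not amine).
  CH(OH): –OH on an sp³ carbon → alcohol (secondary).
  CH(CH2SH): pendant –CH2SH → thiol.
  CH=CH: C=C double bond → alkene.
  CH(CH2OH): pendant –CH2OH on an sp³ backbone C → alcohol.
  CH(CN): pendant –C≡N: nitrile.
  CH(COOH): pendant –COOH: carbonyl C bonded to C and –OH → carboxylic acid.
  CH2Cl: halogen on an sp³ carbon → alkyl halide.
Distinct types present: alcohol, alkene, alkyl halide, amide, amine, carboxylic acid, ketone, nitrile, thiol.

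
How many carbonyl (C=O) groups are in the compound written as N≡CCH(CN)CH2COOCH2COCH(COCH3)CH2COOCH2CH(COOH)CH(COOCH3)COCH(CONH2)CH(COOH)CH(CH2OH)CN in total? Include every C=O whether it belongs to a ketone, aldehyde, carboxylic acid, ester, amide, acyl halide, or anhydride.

CH2COOCH2: ester, 1 C=O (running total 1).
CO: ketone, 1 C=O (running total 2).
CH(COCH3): ketone, 1 C=O (running total 3).
CH2COOCH2: ester, 1 C=O (running total 4).
CH(COOH): carboxylic acid, 1 C=O (running total 5).
CH(COOCH3): ester, 1 C=O (running total 6).
CO: ketone, 1 C=O (running total 7).
CH(CONH2): amide, 1 C=O (running total 8).
CH(COOH): carboxylic acid, 1 C=O (running total 9).

9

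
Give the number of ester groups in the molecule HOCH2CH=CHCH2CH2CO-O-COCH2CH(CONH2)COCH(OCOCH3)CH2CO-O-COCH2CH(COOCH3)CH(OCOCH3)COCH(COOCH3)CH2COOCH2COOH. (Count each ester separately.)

Working along the chain:
  HOCH2: HO– on an sp³ carbon → alcohol.
  CH=CH: C=C double bond → alkene.
  CH2CO-O-COCH2: two acyl groups sharing one oxygen, –C(=O)–O–C(=O)– → anhydride.
  CH(CONH2): pendant –CONH2: carbonyl C bonded to C and N → amide.
  CO: –C(=O)– with carbon on both sides → ketone.
  CH(OCOCH3): pendant –OC(=O)CH3: an acyloxy group → ester.
  CH2CO-O-COCH2: two acyl groups sharing one oxygen, –C(=O)–O–C(=O)– → anhydride.
  CH(COOCH3): pendant –COOCH3: carbonyl C bonded to C and –OCH3 → ester.
  CH(OCOCH3): pendant –OC(=O)CH3: an acyloxy group → ester.
  CO: –C(=O)– with carbon on both sides → ketone.
  CH(COOCH3): pendant –COOCH3: carbonyl C bonded to C and –OCH3 → ester.
  CH2COOCH2: –C(=O)–O–C with C on the carbonyl side → ester.
  COOH: –COOH: carbonyl C bonded to –OH and C → carboxylic acid (the –OH is not a separate alcohol).
Ester appears at: CH(OCOCH3), CH(COOCH3), CH(OCOCH3), CH(COOCH3), CH2COOCH2 → 5.

5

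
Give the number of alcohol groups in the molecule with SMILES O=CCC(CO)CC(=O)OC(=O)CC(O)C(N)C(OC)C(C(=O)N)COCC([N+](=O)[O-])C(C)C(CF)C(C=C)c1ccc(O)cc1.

2

terminal –CHO: carbonyl C bonded to H and C → aldehyde.
pendant –CH2OH on an sp³ backbone C → alcohol.
two acyl groups sharing one oxygen, –C(=O)–O–C(=O)– → anhydride.
–OH on an sp³ carbon → alcohol (secondary).
–NH2 on an sp³ carbon with no adjacent C=O → amine.
pendant –OCH3: C–O–C with sp³ C, no adjacent C=O → ether.
pendant –CONH2: carbonyl C bonded to C and N → amide.
C–O–C with sp³ carbons on both sides and no adjacent C=O → ether.
–NO2 on an sp³ carbon → nitro (the N=O is not a carbonyl).
pendant –CH2X: halogen on sp³ carbon → alkyl halide.
pendant –CH=CH2: C=C double bond → alkene.
–OH attached directly to an aromatic ring → phenol (not alcohol); the ring itself is an arene.
Alcohol appears at: CH(CH2OH), CH(OH) → 2.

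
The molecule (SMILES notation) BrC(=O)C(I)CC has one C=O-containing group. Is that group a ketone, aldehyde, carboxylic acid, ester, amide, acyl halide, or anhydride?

The carbonyl is in the BrCO segment: –C(=O)Br: carbonyl C bonded to C and to a halogen → acyl halide (not alkyl halide).

acyl halide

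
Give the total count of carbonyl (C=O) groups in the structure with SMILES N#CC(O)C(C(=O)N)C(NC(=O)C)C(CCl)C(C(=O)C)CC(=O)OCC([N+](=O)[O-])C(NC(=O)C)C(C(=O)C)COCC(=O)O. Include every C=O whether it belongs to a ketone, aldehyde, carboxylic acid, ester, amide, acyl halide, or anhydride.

7

CH(CONH2): amide, 1 C=O (running total 1).
CH(NHCOCH3): amide, 1 C=O (running total 2).
CH(COCH3): ketone, 1 C=O (running total 3).
CH2COOCH2: ester, 1 C=O (running total 4).
CH(NHCOCH3): amide, 1 C=O (running total 5).
CH(COCH3): ketone, 1 C=O (running total 6).
COOH: carboxylic acid, 1 C=O (running total 7).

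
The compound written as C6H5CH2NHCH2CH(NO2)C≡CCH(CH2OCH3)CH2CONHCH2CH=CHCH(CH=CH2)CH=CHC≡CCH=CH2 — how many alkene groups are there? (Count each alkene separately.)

C6H5– phenyl ring → arene.
C–N–C with sp³ carbons and no adjacent C=O → amine (secondary).
–NO2 on an sp³ carbon → nitro (the N=O is not a carbonyl).
C≡C triple bond → alkyne.
pendant –CH2OCH3: C–O–C linkage → ether.
–C(=O)–N– linkage → amide (the N is not an amine).
C=C double bond → alkene.
pendant –CH=CH2: C=C double bond → alkene.
C=C double bond → alkene.
C≡C triple bond → alkyne.
C=C double bond → alkene.
Alkene appears at: CH=CH, CH(CH=CH2), CH=CH, CH=CH2 → 4.

4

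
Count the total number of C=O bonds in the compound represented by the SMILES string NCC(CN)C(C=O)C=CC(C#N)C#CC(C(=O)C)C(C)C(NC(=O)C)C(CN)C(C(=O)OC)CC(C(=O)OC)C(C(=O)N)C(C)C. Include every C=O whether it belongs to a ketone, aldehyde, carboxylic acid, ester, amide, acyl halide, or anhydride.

CH(CHO): aldehyde, 1 C=O (running total 1).
CH(COCH3): ketone, 1 C=O (running total 2).
CH(NHCOCH3): amide, 1 C=O (running total 3).
CH(COOCH3): ester, 1 C=O (running total 4).
CH(COOCH3): ester, 1 C=O (running total 5).
CH(CONH2): amide, 1 C=O (running total 6).

6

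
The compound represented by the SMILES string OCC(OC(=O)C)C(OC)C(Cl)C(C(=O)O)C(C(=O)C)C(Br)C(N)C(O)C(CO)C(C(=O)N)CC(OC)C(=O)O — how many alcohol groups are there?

Reading the structure from left to right:
  HOCH2: HO– on an sp³ carbon → alcohol.
  CH(OCOCH3): pendant –OC(=O)CH3: an acyloxy group → ester.
  CH(OCH3): pendant –OCH3: C–O–C with sp³ C, no adjacent C=O → ether.
  CH(Cl): halogen on an sp³ carbon → alkyl halide.
  CH(COOH): pendant –COOH: carbonyl C bonded to C and –OH → carboxylic acid.
  CH(COCH3): pendant –COCH3: carbonyl C bonded to two carbons → ketone.
  CH(Br): halogen on an sp³ carbon → alkyl halide.
  CH(NH2): –NH2 on an sp³ carbon with no adjacent C=O → amine.
  CH(OH): –OH on an sp³ carbon → alcohol (secondary).
  CH(CH2OH): pendant –CH2OH on an sp³ backbone C → alcohol.
  CH(CONH2): pendant –CONH2: carbonyl C bonded to C and N → amide.
  CH(OCH3): pendant –OCH3: C–O–C with sp³ C, no adjacent C=O → ether.
  COOH: –COOH: carbonyl C bonded to –OH and C → carboxylic acid (the –OH is not a separate alcohol).
Alcohol appears at: HOCH2, CH(OH), CH(CH2OH) → 3.

3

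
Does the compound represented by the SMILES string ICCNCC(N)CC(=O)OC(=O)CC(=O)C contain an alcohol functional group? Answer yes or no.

Taking each segment in turn:
  ICH2: halogen on an sp³ carbon → alkyl halide.
  CH2NHCH2: C–N–C with sp³ carbons and no adjacent C=O → amine (secondary).
  CH(NH2): –NH2 on an sp³ carbon with no adjacent C=O → amine.
  CH2CO-O-COCH2: two acyl groups sharing one oxygen, –C(=O)–O–C(=O)– → anhydride.
  CO: –C(=O)– with carbon on both sides → ketone.
The groups actually present are: alkyl halide, amine, anhydride, ketone.

no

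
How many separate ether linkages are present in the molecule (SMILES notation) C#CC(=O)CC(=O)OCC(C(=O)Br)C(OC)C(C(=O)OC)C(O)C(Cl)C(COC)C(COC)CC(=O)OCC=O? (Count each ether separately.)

3

C≡C triple bond → alkyne.
–C(=O)– with carbon on both sides → ketone.
–C(=O)–O–C with C on the carbonyl side → ester.
pendant –C(=O)X: carbonyl C bonded to C and halogen → acyl halide.
pendant –OCH3: C–O–C with sp³ C, no adjacent C=O → ether.
pendant –COOCH3: carbonyl C bonded to C and –OCH3 → ester.
–OH on an sp³ carbon → alcohol (secondary).
halogen on an sp³ carbon → alkyl halide.
pendant –CH2OCH3: C–O–C linkage → ether.
pendant –CH2OCH3: C–O–C linkage → ether.
–C(=O)–O–C with C on the carbonyl side → ester.
terminal –CHO: carbonyl C bonded to H and C → aldehyde.
Ether appears at: CH(OCH3), CH(CH2OCH3), CH(CH2OCH3) → 3.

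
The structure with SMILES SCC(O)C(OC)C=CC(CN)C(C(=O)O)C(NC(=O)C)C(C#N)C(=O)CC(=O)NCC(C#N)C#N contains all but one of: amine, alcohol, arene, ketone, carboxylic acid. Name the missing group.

arene

carboxylic acid: present (CH(COOH) — pendant –COOH: carbonyl C bonded to C and –OH → carboxylic acid).
alcohol: present (CH(OH) — –OH on an sp³ carbon → alcohol (secondary)).
amine: present (CH(CH2NH2) — pendant –CH2NH2: N on sp³ C, no adjacent C=O → amine).
ketone: present (CO — –C(=O)– with carbon on both sides → ketone).
arene: no segment matches this pattern.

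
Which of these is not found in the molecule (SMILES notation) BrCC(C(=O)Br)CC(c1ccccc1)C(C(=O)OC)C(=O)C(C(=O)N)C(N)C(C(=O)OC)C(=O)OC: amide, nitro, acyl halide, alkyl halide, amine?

nitro

acyl halide: present (CH(COBr) — pendant –C(=O)X: carbonyl C bonded to C and halogen → acyl halide).
amine: present (CH(NH2) — –NH2 on an sp³ carbon with no adjacent C=O → amine).
amide: present (CH(CONH2) — pendant –CONH2: carbonyl C bonded to C and N → amide).
alkyl halide: present (BrCH2 — halogen on an sp³ carbon → alkyl halide).
nitro: no segment matches this pattern.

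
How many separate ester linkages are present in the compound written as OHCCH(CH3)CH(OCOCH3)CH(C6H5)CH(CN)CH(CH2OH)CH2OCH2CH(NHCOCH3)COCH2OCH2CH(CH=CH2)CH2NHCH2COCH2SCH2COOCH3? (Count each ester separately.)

2

Working along the chain:
  OHC: terminal –CHO: carbonyl C bonded to H and C → aldehyde.
  CH(OCOCH3): pendant –OC(=O)CH3: an acyloxy group → ester.
  CH(C6H5): pendant –C6H5: benzene ring → arene.
  CH(CN): pendant –C≡N: nitrile.
  CH(CH2OH): pendant –CH2OH on an sp³ backbone C → alcohol.
  CH2OCH2: C–O–C with sp³ carbons on both sides and no adjacent C=O → ether.
  CH(NHCOCH3): pendant –NHC(=O)CH3: N bonded to a carbonyl → amide (not amine).
  CO: –C(=O)– with carbon on both sides → ketone.
  CH2OCH2: C–O–C with sp³ carbons on both sides and no adjacent C=O → ether.
  CH(CH=CH2): pendant –CH=CH2: C=C double bond → alkene.
  CH2NHCH2: C–N–C with sp³ carbons and no adjacent C=O → amine (secondary).
  CO: –C(=O)– with carbon on both sides → ketone.
  CH2SCH2: C–S–C linkage → sulfide (thioether).
  COOCH3: –C(=O)OCH3: carbonyl C bonded to C and to –OCH3 → ester (not ketone + ether).
Ester appears at: CH(OCOCH3), COOCH3 → 2.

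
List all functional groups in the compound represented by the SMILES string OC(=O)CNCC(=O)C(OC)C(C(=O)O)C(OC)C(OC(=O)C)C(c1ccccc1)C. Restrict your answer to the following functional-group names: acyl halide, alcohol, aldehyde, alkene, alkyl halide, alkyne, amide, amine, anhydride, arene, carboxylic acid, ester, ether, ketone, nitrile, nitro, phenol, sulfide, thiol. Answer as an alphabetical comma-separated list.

amine, arene, carboxylic acid, ester, ether, ketone

Reading the structure from left to right:
  HOOC: –COOH: carbonyl C bonded to –OH and C → carboxylic acid (the –OH is not a separate alcohol).
  CH2NHCH2: C–N–C with sp³ carbons and no adjacent C=O → amine (secondary).
  CO: –C(=O)– with carbon on both sides → ketone.
  CH(OCH3): pendant –OCH3: C–O–C with sp³ C, no adjacent C=O → ether.
  CH(COOH): pendant –COOH: carbonyl C bonded to C and –OH → carboxylic acid.
  CH(OCH3): pendant –OCH3: C–O–C with sp³ C, no adjacent C=O → ether.
  CH(OCOCH3): pendant –OC(=O)CH3: an acyloxy group → ester.
  CH(C6H5): pendant –C6H5: benzene ring → arene.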